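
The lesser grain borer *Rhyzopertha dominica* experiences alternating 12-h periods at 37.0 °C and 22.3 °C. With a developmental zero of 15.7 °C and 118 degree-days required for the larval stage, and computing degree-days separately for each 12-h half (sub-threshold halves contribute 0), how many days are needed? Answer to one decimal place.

Day half: max(0, 37.0 − 15.7) × 0.5 = 21.3 × 0.5 = 10.65 DD.
Night half: max(0, 22.3 − 15.7) × 0.5 = 6.6 × 0.5 = 3.30 DD.
Per 24 h: 13.95 DD/day.
Duration = 118 / 13.95 = 8.459 ≈ 8.5 days.

8.5 days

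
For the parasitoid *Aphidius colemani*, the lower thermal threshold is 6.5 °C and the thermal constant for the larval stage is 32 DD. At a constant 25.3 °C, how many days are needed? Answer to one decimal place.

Daily accumulation = 25.3 − 6.5 = 18.8 DD/day.
Duration = 32 / 18.8 = 1.702 ≈ 1.7 days.

1.7 days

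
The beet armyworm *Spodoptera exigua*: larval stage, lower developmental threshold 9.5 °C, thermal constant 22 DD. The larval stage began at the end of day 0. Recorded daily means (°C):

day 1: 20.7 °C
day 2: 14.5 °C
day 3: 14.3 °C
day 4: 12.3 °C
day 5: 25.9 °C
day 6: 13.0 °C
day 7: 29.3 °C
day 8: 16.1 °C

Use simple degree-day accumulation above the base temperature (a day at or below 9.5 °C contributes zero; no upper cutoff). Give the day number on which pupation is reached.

Daily DD above 9.5 °C: 11.2, 5.0, 4.8, 2.8, 16.4, 3.5, 19.8, 6.6.
Cumulative: 11.2, 16.2, 21.0, 23.8, 40.2, 43.7, 63.5, 70.1.
The total first reaches 22 DD on day 4.

day 4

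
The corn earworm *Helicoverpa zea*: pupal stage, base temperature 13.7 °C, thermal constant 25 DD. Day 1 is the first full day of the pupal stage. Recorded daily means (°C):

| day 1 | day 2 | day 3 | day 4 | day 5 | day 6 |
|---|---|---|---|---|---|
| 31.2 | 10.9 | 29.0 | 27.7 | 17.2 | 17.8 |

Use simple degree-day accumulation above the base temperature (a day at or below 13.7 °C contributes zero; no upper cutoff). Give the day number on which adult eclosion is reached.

day 3

Daily DD above 13.7 °C: 17.5, 0.0, 15.3, 14.0, 3.5, 4.1.
Cumulative: 17.5, 17.5, 32.8, 46.8, 50.3, 54.4.
The total first reaches 25 DD on day 3.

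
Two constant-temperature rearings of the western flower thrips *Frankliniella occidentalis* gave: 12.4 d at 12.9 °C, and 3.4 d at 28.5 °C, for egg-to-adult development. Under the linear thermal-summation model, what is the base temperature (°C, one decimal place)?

Equal thermal constants: D₁(T₁ − T_b) = D₂(T₂ − T_b).
12.4·(12.9 − T_b) = 3.4·(28.5 − T_b)
T_b = (12.4·12.9 − 3.4·28.5) / (12.4 − 3.4) = 63.06 / 9.0 = 7.007 °C ≈ 7.0 °C.

7.0 °C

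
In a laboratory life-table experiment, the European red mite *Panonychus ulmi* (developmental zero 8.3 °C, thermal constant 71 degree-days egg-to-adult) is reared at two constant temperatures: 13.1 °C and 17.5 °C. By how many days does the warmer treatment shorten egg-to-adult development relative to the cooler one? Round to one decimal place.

At 13.1 °C: 71 / (13.1 − 8.3) = 71 / 4.8 = 14.792 d.
At 17.5 °C: 71 / (17.5 − 8.3) = 71 / 9.2 = 7.717 d.
Difference = |14.792 − 7.717| = 7.074 ≈ 7.1 days.

7.1 days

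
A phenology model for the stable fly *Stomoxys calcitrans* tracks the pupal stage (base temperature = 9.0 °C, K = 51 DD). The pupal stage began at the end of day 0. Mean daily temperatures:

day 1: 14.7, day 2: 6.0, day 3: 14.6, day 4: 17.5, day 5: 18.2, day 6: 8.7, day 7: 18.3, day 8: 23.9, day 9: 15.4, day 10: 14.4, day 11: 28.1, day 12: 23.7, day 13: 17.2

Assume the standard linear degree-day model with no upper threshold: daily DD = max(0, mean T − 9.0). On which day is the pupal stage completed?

day 8

Daily DD above 9.0 °C: 5.7, 0.0, 5.6, 8.5, 9.2, 0.0, 9.3, 14.9, 6.4, 5.4, 19.1, 14.7, 8.2.
Cumulative: 5.7, 5.7, 11.3, 19.8, 29.0, 29.0, 38.3, 53.2, 59.6, 65.0, 84.1, 98.8, 107.0.
The total first reaches 51 DD on day 8.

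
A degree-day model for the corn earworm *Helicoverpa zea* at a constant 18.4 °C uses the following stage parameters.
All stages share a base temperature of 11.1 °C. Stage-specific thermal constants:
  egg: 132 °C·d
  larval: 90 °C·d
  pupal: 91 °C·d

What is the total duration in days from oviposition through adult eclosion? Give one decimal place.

42.9 days

Daily accumulation at 18.4 °C = 18.4 − 11.1 = 7.3 DD/day.
Total K = 132 + 90 + 91 = 313 DD.
Total duration = 313 / 7.3 = 42.877 ≈ 42.9 days.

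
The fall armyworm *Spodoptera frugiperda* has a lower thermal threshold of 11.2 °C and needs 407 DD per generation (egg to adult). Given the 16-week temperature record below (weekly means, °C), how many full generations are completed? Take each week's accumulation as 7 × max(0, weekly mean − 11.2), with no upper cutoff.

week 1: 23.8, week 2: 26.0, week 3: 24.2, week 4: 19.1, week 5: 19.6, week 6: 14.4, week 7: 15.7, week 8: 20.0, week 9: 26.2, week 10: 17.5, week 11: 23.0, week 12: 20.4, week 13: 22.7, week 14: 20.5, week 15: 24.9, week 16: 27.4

2 generations

Weekly DD (7 × max(0, T̄ − 11.2)): 88.2, 103.6, 91.0, 55.3, 58.8, 22.4, 31.5, 61.6, 105.0, 44.1, 82.6, 64.4, 80.5, 65.1, 95.9, 113.4.
Season total = 1163.4 DD.
Complete generations = ⌊1163.4 / 407⌋ = 2.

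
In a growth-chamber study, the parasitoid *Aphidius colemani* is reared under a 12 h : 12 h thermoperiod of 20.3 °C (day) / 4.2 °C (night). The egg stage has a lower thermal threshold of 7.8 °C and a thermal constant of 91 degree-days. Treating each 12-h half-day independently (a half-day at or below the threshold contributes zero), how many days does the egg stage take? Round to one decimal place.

Day half: max(0, 20.3 − 7.8) × 0.5 = 12.5 × 0.5 = 6.25 DD.
Night half: max(0, 4.2 − 7.8) × 0.5 = 0.0 × 0.5 = 0.00 DD.
Per 24 h: 6.25 DD/day.
Duration = 91 / 6.25 = 14.560 ≈ 14.6 days.

14.6 days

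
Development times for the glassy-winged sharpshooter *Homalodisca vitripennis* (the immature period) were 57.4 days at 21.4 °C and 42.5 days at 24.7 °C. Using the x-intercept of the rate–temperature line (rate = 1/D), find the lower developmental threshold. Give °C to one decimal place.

Linear rate model ⇒ the product D·(T − T_b) is constant across temperatures.
57.4·(21.4 − T_b) = 42.5·(24.7 − T_b)
T_b = (57.4·21.4 − 42.5·24.7) / (57.4 − 42.5) = 178.61 / 14.9 = 11.987 °C ≈ 12.0 °C.

12.0 °C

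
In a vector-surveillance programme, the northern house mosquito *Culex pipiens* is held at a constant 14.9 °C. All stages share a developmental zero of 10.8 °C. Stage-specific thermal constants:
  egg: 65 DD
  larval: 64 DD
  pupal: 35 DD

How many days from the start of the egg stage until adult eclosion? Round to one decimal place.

40.0 days

Daily accumulation at 14.9 °C = 14.9 − 10.8 = 4.1 DD/day.
Total K = 65 + 64 + 35 = 164 DD.
Total duration = 164 / 4.1 = 40.000 ≈ 40.0 days.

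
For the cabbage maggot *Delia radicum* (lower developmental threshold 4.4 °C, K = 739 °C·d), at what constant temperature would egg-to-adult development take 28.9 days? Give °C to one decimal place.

30.0 °C

Required daily accumulation = 739 / 28.9 = 25.571 DD/day.
T = T_base + 25.571 = 4.4 + 25.571 = 29.971 ≈ 30.0 °C.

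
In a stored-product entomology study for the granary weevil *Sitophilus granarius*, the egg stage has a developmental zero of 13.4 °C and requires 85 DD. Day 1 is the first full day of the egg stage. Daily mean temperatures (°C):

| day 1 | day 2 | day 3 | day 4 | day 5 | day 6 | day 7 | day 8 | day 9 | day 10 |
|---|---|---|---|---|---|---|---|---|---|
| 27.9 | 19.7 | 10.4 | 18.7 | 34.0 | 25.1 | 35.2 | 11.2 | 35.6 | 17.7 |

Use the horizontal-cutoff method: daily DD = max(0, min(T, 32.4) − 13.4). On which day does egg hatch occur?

Daily DD above 13.4 °C (capped at 19.0): 14.5, 6.3, 0.0, 5.3, 19.0, 11.7, 19.0, 0.0, 19.0, 4.3.
Cumulative: 14.5, 20.8, 20.8, 26.1, 45.1, 56.8, 75.8, 75.8, 94.8, 99.1.
The total first reaches 85 DD on day 9.

day 9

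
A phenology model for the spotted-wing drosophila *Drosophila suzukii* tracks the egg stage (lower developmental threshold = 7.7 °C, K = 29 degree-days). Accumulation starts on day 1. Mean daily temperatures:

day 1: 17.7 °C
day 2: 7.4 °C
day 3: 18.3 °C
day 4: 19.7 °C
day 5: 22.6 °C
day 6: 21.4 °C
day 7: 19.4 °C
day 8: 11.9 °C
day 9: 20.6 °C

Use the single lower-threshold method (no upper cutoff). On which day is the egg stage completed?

day 4

Daily DD above 7.7 °C: 10.0, 0.0, 10.6, 12.0, 14.9, 13.7, 11.7, 4.2, 12.9.
Cumulative: 10.0, 10.0, 20.6, 32.6, 47.5, 61.2, 72.9, 77.1, 90.0.
The total first reaches 29 DD on day 4.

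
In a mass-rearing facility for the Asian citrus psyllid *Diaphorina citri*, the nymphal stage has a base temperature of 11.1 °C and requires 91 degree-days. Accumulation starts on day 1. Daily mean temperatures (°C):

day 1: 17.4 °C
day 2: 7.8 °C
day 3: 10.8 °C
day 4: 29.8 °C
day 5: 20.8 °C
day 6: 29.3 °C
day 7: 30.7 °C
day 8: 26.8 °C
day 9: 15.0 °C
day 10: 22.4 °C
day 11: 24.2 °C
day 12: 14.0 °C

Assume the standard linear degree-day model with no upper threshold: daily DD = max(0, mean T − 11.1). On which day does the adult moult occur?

Daily DD above 11.1 °C: 6.3, 0.0, 0.0, 18.7, 9.7, 18.2, 19.6, 15.7, 3.9, 11.3, 13.1, 2.9.
Cumulative: 6.3, 6.3, 6.3, 25.0, 34.7, 52.9, 72.5, 88.2, 92.1, 103.4, 116.5, 119.4.
The total first reaches 91 DD on day 9.

day 9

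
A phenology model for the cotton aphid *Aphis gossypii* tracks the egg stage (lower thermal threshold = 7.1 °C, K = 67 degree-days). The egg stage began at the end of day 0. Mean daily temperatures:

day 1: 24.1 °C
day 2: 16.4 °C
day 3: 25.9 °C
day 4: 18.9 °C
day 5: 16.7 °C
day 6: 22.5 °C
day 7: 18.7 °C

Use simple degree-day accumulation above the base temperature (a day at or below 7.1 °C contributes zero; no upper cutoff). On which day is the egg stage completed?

Daily DD above 7.1 °C: 17.0, 9.3, 18.8, 11.8, 9.6, 15.4, 11.6.
Cumulative: 17.0, 26.3, 45.1, 56.9, 66.5, 81.9, 93.5.
The total first reaches 67 DD on day 6.

day 6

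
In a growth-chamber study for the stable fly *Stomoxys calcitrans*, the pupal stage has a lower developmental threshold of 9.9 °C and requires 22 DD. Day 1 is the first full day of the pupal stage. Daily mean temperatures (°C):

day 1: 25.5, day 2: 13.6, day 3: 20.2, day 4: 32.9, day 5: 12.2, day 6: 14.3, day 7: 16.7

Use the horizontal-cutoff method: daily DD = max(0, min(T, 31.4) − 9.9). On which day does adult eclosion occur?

day 3

Daily DD above 9.9 °C (capped at 21.5): 15.6, 3.7, 10.3, 21.5, 2.3, 4.4, 6.8.
Cumulative: 15.6, 19.3, 29.6, 51.1, 53.4, 57.8, 64.6.
The total first reaches 22 DD on day 3.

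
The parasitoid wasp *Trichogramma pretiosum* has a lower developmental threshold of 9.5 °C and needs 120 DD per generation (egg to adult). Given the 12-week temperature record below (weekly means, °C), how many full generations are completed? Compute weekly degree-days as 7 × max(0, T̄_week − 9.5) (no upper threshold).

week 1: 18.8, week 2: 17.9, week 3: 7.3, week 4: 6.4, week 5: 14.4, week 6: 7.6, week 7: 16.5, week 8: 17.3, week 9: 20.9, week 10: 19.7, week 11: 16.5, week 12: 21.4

4 generations

Weekly DD (7 × max(0, T̄ − 9.5)): 65.1, 58.8, 0.0, 0.0, 34.3, 0.0, 49.0, 54.6, 79.8, 71.4, 49.0, 83.3.
Season total = 545.3 DD.
Complete generations = ⌊545.3 / 120⌋ = 4.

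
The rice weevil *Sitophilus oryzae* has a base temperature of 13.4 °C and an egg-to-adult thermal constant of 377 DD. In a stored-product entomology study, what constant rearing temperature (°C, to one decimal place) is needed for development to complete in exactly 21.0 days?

Required daily accumulation = 377 / 21.0 = 17.952 DD/day.
T = T_base + 17.952 = 13.4 + 17.952 = 31.352 ≈ 31.4 °C.

31.4 °C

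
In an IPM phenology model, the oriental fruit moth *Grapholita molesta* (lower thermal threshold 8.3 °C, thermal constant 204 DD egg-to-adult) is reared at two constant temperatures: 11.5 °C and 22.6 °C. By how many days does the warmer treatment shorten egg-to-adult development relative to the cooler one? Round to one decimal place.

49.5 days

At 11.5 °C: 204 / (11.5 − 8.3) = 204 / 3.2 = 63.750 d.
At 22.6 °C: 204 / (22.6 − 8.3) = 204 / 14.3 = 14.266 d.
Difference = |63.750 − 14.266| = 49.484 ≈ 49.5 days.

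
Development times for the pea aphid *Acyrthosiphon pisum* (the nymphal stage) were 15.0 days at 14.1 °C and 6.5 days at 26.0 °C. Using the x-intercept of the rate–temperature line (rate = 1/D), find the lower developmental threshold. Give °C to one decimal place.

5.0 °C

Linear rate model ⇒ the product D·(T − T_b) is constant across temperatures.
15.0·(14.1 − T_b) = 6.5·(26.0 − T_b)
T_b = (15.0·14.1 − 6.5·26.0) / (15.0 − 6.5) = 42.50 / 8.5 = 5.000 °C ≈ 5.0 °C.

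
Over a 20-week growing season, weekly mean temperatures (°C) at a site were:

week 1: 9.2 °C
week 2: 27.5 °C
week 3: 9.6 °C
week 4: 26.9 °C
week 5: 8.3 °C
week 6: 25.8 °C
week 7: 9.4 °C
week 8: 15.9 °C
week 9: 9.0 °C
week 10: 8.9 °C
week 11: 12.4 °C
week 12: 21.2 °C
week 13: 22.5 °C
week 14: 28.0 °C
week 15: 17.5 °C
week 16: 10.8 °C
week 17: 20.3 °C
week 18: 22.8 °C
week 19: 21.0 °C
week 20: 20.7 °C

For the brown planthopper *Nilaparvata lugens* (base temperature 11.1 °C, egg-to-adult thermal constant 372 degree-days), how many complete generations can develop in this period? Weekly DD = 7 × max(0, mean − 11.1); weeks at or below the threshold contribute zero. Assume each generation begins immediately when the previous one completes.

2 generations

Weekly DD (7 × max(0, T̄ − 11.1)): 0.0, 114.8, 0.0, 110.6, 0.0, 102.9, 0.0, 33.6, 0.0, 0.0, 9.1, 70.7, 79.8, 118.3, 44.8, 0.0, 64.4, 81.9, 69.3, 67.2.
Season total = 967.4 DD.
Complete generations = ⌊967.4 / 372⌋ = 2.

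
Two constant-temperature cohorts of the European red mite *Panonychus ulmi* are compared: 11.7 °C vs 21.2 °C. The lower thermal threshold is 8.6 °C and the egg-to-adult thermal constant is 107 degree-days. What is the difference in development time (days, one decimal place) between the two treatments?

At 11.7 °C: 107 / (11.7 − 8.6) = 107 / 3.1 = 34.516 d.
At 21.2 °C: 107 / (21.2 − 8.6) = 107 / 12.6 = 8.492 d.
Difference = |34.516 − 8.492| = 26.024 ≈ 26.0 days.

26.0 days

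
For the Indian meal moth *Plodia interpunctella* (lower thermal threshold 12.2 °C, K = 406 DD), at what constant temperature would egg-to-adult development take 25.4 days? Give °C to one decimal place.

Required daily accumulation = 406 / 25.4 = 15.984 DD/day.
T = T_base + 15.984 = 12.2 + 15.984 = 28.184 ≈ 28.2 °C.

28.2 °C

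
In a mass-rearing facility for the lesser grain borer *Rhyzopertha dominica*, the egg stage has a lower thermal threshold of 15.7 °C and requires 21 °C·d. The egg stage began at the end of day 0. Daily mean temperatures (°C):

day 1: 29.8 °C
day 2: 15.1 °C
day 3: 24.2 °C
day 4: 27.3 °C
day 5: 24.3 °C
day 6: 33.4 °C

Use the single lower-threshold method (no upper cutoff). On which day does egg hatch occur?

Daily DD above 15.7 °C: 14.1, 0.0, 8.5, 11.6, 8.6, 17.7.
Cumulative: 14.1, 14.1, 22.6, 34.2, 42.8, 60.5.
The total first reaches 21 DD on day 3.

day 3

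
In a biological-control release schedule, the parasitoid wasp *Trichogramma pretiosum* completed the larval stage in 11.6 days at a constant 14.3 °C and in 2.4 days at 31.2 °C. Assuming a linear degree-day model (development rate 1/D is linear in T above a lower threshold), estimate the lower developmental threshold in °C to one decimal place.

Linear rate model ⇒ the product D·(T − T_b) is constant across temperatures.
11.6·(14.3 − T_b) = 2.4·(31.2 − T_b)
T_b = (11.6·14.3 − 2.4·31.2) / (11.6 − 2.4) = 91.00 / 9.2 = 9.891 °C ≈ 9.9 °C.

9.9 °C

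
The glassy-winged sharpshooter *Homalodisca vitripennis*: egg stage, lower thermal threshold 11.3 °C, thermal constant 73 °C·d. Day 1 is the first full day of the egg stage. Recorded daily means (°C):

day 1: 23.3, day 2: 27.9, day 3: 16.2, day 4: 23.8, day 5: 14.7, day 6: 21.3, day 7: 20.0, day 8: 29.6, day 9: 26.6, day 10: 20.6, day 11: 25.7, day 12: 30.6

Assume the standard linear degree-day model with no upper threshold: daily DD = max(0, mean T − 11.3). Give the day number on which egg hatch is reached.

Daily DD above 11.3 °C: 12.0, 16.6, 4.9, 12.5, 3.4, 10.0, 8.7, 18.3, 15.3, 9.3, 14.4, 19.3.
Cumulative: 12.0, 28.6, 33.5, 46.0, 49.4, 59.4, 68.1, 86.4, 101.7, 111.0, 125.4, 144.7.
The total first reaches 73 DD on day 8.

day 8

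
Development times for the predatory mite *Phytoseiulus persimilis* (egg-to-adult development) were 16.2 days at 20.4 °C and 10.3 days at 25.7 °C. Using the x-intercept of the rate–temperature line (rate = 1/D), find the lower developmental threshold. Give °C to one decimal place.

Equal thermal constants: D₁(T₁ − T_b) = D₂(T₂ − T_b).
16.2·(20.4 − T_b) = 10.3·(25.7 − T_b)
T_b = (16.2·20.4 − 10.3·25.7) / (16.2 − 10.3) = 65.77 / 5.9 = 11.147 °C ≈ 11.1 °C.

11.1 °C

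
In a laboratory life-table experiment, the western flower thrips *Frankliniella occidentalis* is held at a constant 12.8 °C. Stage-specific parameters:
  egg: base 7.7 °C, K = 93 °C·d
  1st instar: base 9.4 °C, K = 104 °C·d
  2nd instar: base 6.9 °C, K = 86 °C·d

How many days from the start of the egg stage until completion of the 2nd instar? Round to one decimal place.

63.4 days

egg: 93 / (12.8 − 7.7) = 93 / 5.1 = 18.235 d.
1st instar: 104 / (12.8 − 9.4) = 104 / 3.4 = 30.588 d.
2nd instar: 86 / (12.8 − 6.9) = 86 / 5.9 = 14.576 d.
Sum = 63.400 ≈ 63.4 days.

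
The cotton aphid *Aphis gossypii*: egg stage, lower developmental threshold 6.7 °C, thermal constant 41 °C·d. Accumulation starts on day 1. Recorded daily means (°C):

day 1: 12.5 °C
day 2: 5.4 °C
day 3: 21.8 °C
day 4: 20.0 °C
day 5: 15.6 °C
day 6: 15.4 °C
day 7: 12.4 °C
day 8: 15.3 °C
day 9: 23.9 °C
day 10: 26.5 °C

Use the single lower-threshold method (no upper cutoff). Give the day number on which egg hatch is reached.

day 5

Daily DD above 6.7 °C: 5.8, 0.0, 15.1, 13.3, 8.9, 8.7, 5.7, 8.6, 17.2, 19.8.
Cumulative: 5.8, 5.8, 20.9, 34.2, 43.1, 51.8, 57.5, 66.1, 83.3, 103.1.
The total first reaches 41 DD on day 5.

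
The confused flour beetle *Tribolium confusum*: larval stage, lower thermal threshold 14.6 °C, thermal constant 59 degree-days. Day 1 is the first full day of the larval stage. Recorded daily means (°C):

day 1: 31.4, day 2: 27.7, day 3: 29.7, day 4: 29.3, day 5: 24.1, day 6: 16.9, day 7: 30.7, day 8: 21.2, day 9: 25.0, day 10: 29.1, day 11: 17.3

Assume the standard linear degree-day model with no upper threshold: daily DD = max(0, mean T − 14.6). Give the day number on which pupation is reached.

day 4

Daily DD above 14.6 °C: 16.8, 13.1, 15.1, 14.7, 9.5, 2.3, 16.1, 6.6, 10.4, 14.5, 2.7.
Cumulative: 16.8, 29.9, 45.0, 59.7, 69.2, 71.5, 87.6, 94.2, 104.6, 119.1, 121.8.
The total first reaches 59 DD on day 4.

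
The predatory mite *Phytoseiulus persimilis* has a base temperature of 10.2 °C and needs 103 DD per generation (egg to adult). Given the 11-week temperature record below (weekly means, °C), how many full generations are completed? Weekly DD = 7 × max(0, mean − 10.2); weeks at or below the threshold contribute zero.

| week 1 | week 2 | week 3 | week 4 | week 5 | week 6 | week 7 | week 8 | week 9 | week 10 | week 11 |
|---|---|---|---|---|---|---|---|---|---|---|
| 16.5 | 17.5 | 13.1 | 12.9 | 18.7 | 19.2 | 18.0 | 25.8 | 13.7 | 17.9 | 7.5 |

4 generations

Weekly DD (7 × max(0, T̄ − 10.2)): 44.1, 51.1, 20.3, 18.9, 59.5, 63.0, 54.6, 109.2, 24.5, 53.9, 0.0.
Season total = 499.1 DD.
Complete generations = ⌊499.1 / 103⌋ = 4.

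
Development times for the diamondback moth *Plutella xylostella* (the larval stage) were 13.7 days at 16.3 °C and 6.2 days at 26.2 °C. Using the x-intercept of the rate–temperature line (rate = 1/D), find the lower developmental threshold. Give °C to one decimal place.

8.1 °C

Linear rate model ⇒ the product D·(T − T_b) is constant across temperatures.
13.7·(16.3 − T_b) = 6.2·(26.2 − T_b)
T_b = (13.7·16.3 − 6.2·26.2) / (13.7 − 6.2) = 60.87 / 7.5 = 8.116 °C ≈ 8.1 °C.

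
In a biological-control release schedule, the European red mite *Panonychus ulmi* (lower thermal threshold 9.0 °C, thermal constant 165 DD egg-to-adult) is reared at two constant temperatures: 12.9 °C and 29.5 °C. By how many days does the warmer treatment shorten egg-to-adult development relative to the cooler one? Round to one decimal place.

34.3 days

At 12.9 °C: 165 / (12.9 − 9.0) = 165 / 3.9 = 42.308 d.
At 29.5 °C: 165 / (29.5 − 9.0) = 165 / 20.5 = 8.049 d.
Difference = |42.308 − 8.049| = 34.259 ≈ 34.3 days.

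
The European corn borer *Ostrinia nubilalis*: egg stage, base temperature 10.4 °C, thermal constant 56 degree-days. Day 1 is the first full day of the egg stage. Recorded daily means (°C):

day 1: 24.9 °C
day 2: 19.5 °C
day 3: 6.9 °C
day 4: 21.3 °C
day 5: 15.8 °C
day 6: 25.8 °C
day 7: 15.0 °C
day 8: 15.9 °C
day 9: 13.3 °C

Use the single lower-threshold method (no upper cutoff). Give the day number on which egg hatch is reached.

day 7

Daily DD above 10.4 °C: 14.5, 9.1, 0.0, 10.9, 5.4, 15.4, 4.6, 5.5, 2.9.
Cumulative: 14.5, 23.6, 23.6, 34.5, 39.9, 55.3, 59.9, 65.4, 68.3.
The total first reaches 56 DD on day 7.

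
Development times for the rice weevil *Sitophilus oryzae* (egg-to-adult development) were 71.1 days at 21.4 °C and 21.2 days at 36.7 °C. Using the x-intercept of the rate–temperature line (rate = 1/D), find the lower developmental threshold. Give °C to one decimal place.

14.9 °C

Equal thermal constants: D₁(T₁ − T_b) = D₂(T₂ − T_b).
71.1·(21.4 − T_b) = 21.2·(36.7 − T_b)
T_b = (71.1·21.4 − 21.2·36.7) / (71.1 − 21.2) = 743.50 / 49.9 = 14.900 °C ≈ 14.9 °C.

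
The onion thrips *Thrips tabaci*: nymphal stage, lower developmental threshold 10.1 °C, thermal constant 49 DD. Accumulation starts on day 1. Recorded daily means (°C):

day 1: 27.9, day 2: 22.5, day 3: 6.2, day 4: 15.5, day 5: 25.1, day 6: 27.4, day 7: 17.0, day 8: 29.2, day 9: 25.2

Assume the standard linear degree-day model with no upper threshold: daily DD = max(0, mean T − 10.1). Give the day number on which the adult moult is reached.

Daily DD above 10.1 °C: 17.8, 12.4, 0.0, 5.4, 15.0, 17.3, 6.9, 19.1, 15.1.
Cumulative: 17.8, 30.2, 30.2, 35.6, 50.6, 67.9, 74.8, 93.9, 109.0.
The total first reaches 49 DD on day 5.

day 5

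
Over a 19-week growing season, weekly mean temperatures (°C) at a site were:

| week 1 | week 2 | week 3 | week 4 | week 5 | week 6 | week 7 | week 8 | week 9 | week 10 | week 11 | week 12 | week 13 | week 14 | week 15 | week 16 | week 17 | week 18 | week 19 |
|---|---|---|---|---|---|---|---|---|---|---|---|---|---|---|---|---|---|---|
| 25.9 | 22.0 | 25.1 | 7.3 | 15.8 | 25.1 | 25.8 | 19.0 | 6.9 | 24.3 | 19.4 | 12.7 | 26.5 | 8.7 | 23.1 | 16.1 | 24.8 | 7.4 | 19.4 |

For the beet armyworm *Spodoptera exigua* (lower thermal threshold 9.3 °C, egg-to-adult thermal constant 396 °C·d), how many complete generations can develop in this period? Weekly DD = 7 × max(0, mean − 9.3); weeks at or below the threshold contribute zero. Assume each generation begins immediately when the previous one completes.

3 generations

Weekly DD (7 × max(0, T̄ − 9.3)): 116.2, 88.9, 110.6, 0.0, 45.5, 110.6, 115.5, 67.9, 0.0, 105.0, 70.7, 23.8, 120.4, 0.0, 96.6, 47.6, 108.5, 0.0, 70.7.
Season total = 1298.5 DD.
Complete generations = ⌊1298.5 / 396⌋ = 3.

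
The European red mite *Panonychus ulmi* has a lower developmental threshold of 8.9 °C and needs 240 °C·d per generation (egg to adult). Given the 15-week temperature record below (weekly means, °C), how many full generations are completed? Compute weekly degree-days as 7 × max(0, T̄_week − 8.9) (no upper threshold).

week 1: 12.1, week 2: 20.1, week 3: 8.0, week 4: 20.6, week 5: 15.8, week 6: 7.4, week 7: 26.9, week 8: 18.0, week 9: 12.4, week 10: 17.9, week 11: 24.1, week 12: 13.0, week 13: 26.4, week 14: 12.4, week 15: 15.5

Weekly DD (7 × max(0, T̄ − 8.9)): 22.4, 78.4, 0.0, 81.9, 48.3, 0.0, 126.0, 63.7, 24.5, 63.0, 106.4, 28.7, 122.5, 24.5, 46.2.
Season total = 836.5 DD.
Complete generations = ⌊836.5 / 240⌋ = 3.

3 generations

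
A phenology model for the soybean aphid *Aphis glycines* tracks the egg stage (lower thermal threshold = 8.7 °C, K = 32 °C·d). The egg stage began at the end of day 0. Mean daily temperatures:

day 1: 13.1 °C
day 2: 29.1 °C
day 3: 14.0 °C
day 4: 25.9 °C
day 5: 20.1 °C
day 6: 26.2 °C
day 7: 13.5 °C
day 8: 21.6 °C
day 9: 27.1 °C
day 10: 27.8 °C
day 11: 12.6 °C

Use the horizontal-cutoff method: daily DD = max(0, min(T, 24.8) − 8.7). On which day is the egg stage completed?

Daily DD above 8.7 °C (capped at 16.1): 4.4, 16.1, 5.3, 16.1, 11.4, 16.1, 4.8, 12.9, 16.1, 16.1, 3.9.
Cumulative: 4.4, 20.5, 25.8, 41.9, 53.3, 69.4, 74.2, 87.1, 103.2, 119.3, 123.2.
The total first reaches 32 DD on day 4.

day 4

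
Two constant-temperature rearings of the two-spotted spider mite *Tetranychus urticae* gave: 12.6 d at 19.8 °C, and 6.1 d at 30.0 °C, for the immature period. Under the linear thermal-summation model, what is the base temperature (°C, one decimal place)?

10.2 °C

Under the model K = D·(T − T_b), so D₁·(T₁ − T_b) = D₂·(T₂ − T_b).
12.6·(19.8 − T_b) = 6.1·(30.0 − T_b)
T_b = (12.6·19.8 − 6.1·30.0) / (12.6 − 6.1) = 66.48 / 6.5 = 10.228 °C ≈ 10.2 °C.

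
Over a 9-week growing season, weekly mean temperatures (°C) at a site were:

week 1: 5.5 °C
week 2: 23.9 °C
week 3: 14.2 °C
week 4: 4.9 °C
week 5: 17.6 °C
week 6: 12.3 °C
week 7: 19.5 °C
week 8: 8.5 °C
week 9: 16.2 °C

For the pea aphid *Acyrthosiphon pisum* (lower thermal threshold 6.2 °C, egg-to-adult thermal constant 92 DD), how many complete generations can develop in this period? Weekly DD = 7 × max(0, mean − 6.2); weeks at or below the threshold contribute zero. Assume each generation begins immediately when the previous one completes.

5 generations

Weekly DD (7 × max(0, T̄ − 6.2)): 0.0, 123.9, 56.0, 0.0, 79.8, 42.7, 93.1, 16.1, 70.0.
Season total = 481.6 DD.
Complete generations = ⌊481.6 / 92⌋ = 5.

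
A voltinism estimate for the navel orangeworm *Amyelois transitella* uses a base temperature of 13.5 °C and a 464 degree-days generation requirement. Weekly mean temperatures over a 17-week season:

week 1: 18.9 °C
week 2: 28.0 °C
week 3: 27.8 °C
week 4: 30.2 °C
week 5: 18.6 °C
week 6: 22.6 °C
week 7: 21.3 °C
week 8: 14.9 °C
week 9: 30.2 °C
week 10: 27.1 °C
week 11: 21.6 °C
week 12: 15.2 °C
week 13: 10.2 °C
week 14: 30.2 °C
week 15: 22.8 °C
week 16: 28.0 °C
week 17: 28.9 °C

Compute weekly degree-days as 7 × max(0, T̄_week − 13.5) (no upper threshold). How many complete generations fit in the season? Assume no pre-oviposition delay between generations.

Weekly DD (7 × max(0, T̄ − 13.5)): 37.8, 101.5, 100.1, 116.9, 35.7, 63.7, 54.6, 9.8, 116.9, 95.2, 56.7, 11.9, 0.0, 116.9, 65.1, 101.5, 107.8.
Season total = 1192.1 DD.
Complete generations = ⌊1192.1 / 464⌋ = 2.

2 generations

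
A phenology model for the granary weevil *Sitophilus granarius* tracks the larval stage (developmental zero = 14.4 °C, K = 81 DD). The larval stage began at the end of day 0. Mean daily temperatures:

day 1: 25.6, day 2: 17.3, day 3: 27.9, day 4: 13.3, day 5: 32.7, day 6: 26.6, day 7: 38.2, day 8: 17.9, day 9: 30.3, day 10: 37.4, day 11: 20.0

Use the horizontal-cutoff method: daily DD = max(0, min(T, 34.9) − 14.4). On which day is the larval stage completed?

day 8

Daily DD above 14.4 °C (capped at 20.5): 11.2, 2.9, 13.5, 0.0, 18.3, 12.2, 20.5, 3.5, 15.9, 20.5, 5.6.
Cumulative: 11.2, 14.1, 27.6, 27.6, 45.9, 58.1, 78.6, 82.1, 98.0, 118.5, 124.1.
The total first reaches 81 DD on day 8.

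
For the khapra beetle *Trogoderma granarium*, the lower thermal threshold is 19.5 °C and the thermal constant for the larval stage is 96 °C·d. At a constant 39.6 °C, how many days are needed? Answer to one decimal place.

Daily accumulation = 39.6 − 19.5 = 20.1 DD/day.
Duration = 96 / 20.1 = 4.776 ≈ 4.8 days.

4.8 days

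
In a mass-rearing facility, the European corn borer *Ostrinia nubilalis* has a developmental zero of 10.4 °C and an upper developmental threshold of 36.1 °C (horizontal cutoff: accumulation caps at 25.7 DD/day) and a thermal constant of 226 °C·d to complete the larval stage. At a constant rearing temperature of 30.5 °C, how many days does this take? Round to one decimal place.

11.2 days

Daily accumulation = 30.5 − 10.4 = 20.1 DD/day.
Duration = 226 / 20.1 = 11.244 ≈ 11.2 days.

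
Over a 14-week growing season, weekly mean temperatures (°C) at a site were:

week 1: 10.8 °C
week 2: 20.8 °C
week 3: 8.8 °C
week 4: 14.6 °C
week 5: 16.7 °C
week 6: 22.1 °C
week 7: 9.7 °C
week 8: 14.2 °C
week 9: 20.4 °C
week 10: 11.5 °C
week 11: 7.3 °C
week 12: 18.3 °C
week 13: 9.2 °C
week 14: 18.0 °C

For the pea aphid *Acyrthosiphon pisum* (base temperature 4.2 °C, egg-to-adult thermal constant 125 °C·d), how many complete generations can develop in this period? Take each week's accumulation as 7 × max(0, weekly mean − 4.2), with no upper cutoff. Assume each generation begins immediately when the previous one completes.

8 generations

Weekly DD (7 × max(0, T̄ − 4.2)): 46.2, 116.2, 32.2, 72.8, 87.5, 125.3, 38.5, 70.0, 113.4, 51.1, 21.7, 98.7, 35.0, 96.6.
Season total = 1005.2 DD.
Complete generations = ⌊1005.2 / 125⌋ = 8.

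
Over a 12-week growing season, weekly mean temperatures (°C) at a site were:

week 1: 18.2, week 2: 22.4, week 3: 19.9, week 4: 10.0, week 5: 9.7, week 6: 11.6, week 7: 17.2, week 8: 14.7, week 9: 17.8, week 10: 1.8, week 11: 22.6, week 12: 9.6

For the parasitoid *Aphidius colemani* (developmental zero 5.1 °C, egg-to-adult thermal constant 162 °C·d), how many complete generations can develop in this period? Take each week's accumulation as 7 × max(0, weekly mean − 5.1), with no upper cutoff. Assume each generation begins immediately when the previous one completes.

Weekly DD (7 × max(0, T̄ − 5.1)): 91.7, 121.1, 103.6, 34.3, 32.2, 45.5, 84.7, 67.2, 88.9, 0.0, 122.5, 31.5.
Season total = 823.2 DD.
Complete generations = ⌊823.2 / 162⌋ = 5.

5 generations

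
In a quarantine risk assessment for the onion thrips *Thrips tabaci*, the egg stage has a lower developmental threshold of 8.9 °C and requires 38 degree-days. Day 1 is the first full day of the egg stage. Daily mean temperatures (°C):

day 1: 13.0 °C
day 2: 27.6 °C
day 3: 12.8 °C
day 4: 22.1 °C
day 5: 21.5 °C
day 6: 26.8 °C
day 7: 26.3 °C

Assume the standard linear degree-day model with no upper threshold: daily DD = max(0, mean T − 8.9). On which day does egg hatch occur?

day 4

Daily DD above 8.9 °C: 4.1, 18.7, 3.9, 13.2, 12.6, 17.9, 17.4.
Cumulative: 4.1, 22.8, 26.7, 39.9, 52.5, 70.4, 87.8.
The total first reaches 38 DD on day 4.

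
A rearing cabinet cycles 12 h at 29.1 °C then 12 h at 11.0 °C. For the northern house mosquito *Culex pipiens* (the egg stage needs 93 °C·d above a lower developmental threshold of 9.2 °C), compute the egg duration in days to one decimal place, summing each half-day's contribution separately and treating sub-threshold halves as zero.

Day half: max(0, 29.1 − 9.2) × 0.5 = 19.9 × 0.5 = 9.95 DD.
Night half: max(0, 11.0 − 9.2) × 0.5 = 1.8 × 0.5 = 0.90 DD.
Per 24 h: 10.85 DD/day.
Duration = 93 / 10.85 = 8.571 ≈ 8.6 days.

8.6 days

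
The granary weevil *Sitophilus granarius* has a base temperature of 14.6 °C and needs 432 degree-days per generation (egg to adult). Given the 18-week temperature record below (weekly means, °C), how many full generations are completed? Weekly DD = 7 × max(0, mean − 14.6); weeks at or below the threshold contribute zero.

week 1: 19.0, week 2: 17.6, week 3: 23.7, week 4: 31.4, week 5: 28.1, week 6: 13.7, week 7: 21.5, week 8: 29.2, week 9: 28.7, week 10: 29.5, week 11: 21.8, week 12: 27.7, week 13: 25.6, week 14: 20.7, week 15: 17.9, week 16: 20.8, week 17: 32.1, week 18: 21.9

Weekly DD (7 × max(0, T̄ − 14.6)): 30.8, 21.0, 63.7, 117.6, 94.5, 0.0, 48.3, 102.2, 98.7, 104.3, 50.4, 91.7, 77.0, 42.7, 23.1, 43.4, 122.5, 51.1.
Season total = 1183.0 DD.
Complete generations = ⌊1183.0 / 432⌋ = 2.

2 generations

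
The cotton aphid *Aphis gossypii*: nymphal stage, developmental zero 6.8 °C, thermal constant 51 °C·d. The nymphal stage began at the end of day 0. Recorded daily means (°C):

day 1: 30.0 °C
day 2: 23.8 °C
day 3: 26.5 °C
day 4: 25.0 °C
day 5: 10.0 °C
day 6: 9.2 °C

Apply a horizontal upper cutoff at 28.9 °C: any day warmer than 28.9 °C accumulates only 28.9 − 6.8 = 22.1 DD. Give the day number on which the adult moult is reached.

Daily DD above 6.8 °C (capped at 22.1): 22.1, 17.0, 19.7, 18.2, 3.2, 2.4.
Cumulative: 22.1, 39.1, 58.8, 77.0, 80.2, 82.6.
The total first reaches 51 DD on day 3.

day 3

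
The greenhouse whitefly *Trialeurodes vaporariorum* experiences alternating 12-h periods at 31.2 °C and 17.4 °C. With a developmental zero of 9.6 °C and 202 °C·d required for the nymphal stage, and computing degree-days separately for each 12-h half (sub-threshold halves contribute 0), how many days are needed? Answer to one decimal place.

13.7 days

Day half: max(0, 31.2 − 9.6) × 0.5 = 21.6 × 0.5 = 10.80 DD.
Night half: max(0, 17.4 − 9.6) × 0.5 = 7.8 × 0.5 = 3.90 DD.
Per 24 h: 14.70 DD/day.
Duration = 202 / 14.70 = 13.741 ≈ 13.7 days.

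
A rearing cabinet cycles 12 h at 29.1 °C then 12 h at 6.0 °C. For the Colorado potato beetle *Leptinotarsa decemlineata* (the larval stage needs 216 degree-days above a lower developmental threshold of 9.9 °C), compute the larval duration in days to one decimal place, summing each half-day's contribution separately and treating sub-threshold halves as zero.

Day half: max(0, 29.1 − 9.9) × 0.5 = 19.2 × 0.5 = 9.60 DD.
Night half: max(0, 6.0 − 9.9) × 0.5 = 0.0 × 0.5 = 0.00 DD.
Per 24 h: 9.60 DD/day.
Duration = 216 / 9.60 = 22.500 ≈ 22.5 days.

22.5 days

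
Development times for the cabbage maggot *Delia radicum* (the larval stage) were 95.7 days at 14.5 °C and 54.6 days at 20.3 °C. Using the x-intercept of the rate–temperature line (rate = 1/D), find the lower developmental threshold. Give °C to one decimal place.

6.8 °C

Under the model K = D·(T − T_b), so D₁·(T₁ − T_b) = D₂·(T₂ − T_b).
95.7·(14.5 − T_b) = 54.6·(20.3 − T_b)
T_b = (95.7·14.5 − 54.6·20.3) / (95.7 − 54.6) = 279.27 / 41.1 = 6.795 °C ≈ 6.8 °C.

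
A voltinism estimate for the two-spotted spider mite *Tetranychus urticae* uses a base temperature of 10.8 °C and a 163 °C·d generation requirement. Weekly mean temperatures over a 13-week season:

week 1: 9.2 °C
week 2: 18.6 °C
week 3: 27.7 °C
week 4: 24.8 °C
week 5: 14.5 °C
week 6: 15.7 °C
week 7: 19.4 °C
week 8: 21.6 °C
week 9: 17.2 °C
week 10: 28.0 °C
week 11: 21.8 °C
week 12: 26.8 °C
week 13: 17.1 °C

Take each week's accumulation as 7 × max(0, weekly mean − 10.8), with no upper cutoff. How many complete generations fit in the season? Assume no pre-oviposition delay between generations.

5 generations

Weekly DD (7 × max(0, T̄ − 10.8)): 0.0, 54.6, 118.3, 98.0, 25.9, 34.3, 60.2, 75.6, 44.8, 120.4, 77.0, 112.0, 44.1.
Season total = 865.2 DD.
Complete generations = ⌊865.2 / 163⌋ = 5.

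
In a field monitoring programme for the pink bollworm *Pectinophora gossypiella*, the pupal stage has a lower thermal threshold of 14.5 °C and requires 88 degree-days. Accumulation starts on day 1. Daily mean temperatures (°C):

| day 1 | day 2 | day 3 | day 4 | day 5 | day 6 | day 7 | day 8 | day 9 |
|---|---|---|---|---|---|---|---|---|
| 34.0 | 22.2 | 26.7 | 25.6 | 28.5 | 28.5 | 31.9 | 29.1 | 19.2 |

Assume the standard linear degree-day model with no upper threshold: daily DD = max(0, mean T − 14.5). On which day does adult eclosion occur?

day 7

Daily DD above 14.5 °C: 19.5, 7.7, 12.2, 11.1, 14.0, 14.0, 17.4, 14.6, 4.7.
Cumulative: 19.5, 27.2, 39.4, 50.5, 64.5, 78.5, 95.9, 110.5, 115.2.
The total first reaches 88 DD on day 7.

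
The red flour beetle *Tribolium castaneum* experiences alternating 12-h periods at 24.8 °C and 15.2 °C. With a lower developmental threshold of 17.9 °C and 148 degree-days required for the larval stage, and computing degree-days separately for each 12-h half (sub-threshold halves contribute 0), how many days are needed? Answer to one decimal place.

Day half: max(0, 24.8 − 17.9) × 0.5 = 6.9 × 0.5 = 3.45 DD.
Night half: max(0, 15.2 − 17.9) × 0.5 = 0.0 × 0.5 = 0.00 DD.
Per 24 h: 3.45 DD/day.
Duration = 148 / 3.45 = 42.899 ≈ 42.9 days.

42.9 days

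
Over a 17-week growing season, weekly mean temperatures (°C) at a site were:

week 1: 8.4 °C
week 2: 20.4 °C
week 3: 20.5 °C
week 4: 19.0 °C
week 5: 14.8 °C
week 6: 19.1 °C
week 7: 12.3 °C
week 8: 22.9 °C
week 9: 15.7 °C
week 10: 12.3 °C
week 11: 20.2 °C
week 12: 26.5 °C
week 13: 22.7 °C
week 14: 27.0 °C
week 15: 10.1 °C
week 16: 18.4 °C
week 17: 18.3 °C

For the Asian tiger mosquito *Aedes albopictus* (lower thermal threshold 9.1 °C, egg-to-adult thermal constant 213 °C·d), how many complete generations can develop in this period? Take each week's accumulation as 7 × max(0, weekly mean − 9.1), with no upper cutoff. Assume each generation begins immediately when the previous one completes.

Weekly DD (7 × max(0, T̄ − 9.1)): 0.0, 79.1, 79.8, 69.3, 39.9, 70.0, 22.4, 96.6, 46.2, 22.4, 77.7, 121.8, 95.2, 125.3, 7.0, 65.1, 64.4.
Season total = 1082.2 DD.
Complete generations = ⌊1082.2 / 213⌋ = 5.

5 generations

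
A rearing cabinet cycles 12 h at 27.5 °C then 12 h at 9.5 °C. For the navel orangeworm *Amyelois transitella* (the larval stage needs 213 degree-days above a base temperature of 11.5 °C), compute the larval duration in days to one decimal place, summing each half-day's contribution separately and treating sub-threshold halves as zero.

26.6 days

Day half: max(0, 27.5 − 11.5) × 0.5 = 16.0 × 0.5 = 8.00 DD.
Night half: max(0, 9.5 − 11.5) × 0.5 = 0.0 × 0.5 = 0.00 DD.
Per 24 h: 8.00 DD/day.
Duration = 213 / 8.00 = 26.625 ≈ 26.6 days.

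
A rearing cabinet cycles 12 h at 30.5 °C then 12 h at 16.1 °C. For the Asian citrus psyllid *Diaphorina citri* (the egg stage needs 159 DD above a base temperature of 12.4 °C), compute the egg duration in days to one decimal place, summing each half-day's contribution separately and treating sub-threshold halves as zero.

14.6 days

Day half: max(0, 30.5 − 12.4) × 0.5 = 18.1 × 0.5 = 9.05 DD.
Night half: max(0, 16.1 − 12.4) × 0.5 = 3.7 × 0.5 = 1.85 DD.
Per 24 h: 10.90 DD/day.
Duration = 159 / 10.90 = 14.587 ≈ 14.6 days.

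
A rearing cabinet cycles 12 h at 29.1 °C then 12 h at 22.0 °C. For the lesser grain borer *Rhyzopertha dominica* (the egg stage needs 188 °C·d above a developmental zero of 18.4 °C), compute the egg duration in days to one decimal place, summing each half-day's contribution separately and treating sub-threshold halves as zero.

Day half: max(0, 29.1 − 18.4) × 0.5 = 10.7 × 0.5 = 5.35 DD.
Night half: max(0, 22.0 − 18.4) × 0.5 = 3.6 × 0.5 = 1.80 DD.
Per 24 h: 7.15 DD/day.
Duration = 188 / 7.15 = 26.294 ≈ 26.3 days.

26.3 days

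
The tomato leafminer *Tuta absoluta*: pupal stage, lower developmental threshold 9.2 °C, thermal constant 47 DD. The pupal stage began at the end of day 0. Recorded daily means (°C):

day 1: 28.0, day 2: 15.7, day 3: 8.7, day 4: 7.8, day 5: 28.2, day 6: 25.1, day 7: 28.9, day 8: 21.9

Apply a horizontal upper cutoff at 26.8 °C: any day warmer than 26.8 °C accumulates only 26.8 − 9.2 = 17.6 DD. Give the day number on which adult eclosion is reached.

Daily DD above 9.2 °C (capped at 17.6): 17.6, 6.5, 0.0, 0.0, 17.6, 15.9, 17.6, 12.7.
Cumulative: 17.6, 24.1, 24.1, 24.1, 41.7, 57.6, 75.2, 87.9.
The total first reaches 47 DD on day 6.

day 6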